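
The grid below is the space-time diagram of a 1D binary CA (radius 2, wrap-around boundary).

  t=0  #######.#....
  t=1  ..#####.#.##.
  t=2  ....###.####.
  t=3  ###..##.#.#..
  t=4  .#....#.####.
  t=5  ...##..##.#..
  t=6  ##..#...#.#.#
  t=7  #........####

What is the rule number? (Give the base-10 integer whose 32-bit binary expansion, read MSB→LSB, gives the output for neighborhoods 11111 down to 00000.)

  ##### -> #   bit 31 = 1  t=0,i=2
  ####. -> #   bit 30 = 1  t=0,i=5
  ###.# -> #   bit 29 = 1  t=0,i=6
  ###.. -> .   bit 28 = 0  t=2,i=11
  ##.## -> .   bit 27 = 0  t=2,i=7
  ##.#. -> .   bit 26 = 0  t=0,i=7
  ##..# -> .   bit 25 = 0  t=3,i=3
  ##... -> .   bit 24 = 0  t=1,i=12
  #.### -> #   bit 23 = 1  t=2,i=8
  #.##. -> #   bit 22 = 1  t=1,i=10
  #.#.# -> #   bit 21 = 1  t=1,i=8
  #.#.. -> #   bit 20 = 1  t=0,i=8
  #..## -> .   bit 19 = 0  t=3,i=4
  #..#. -> .   bit 18 = 0  t=4,i=0
  #...# -> .   bit 17 = 0  t=1,i=0
  #.... -> #   bit 16 = 1  t=0,i=10
  .#### -> .   bit 15 = 0  t=0,i=1
  .###. -> #   bit 14 = 1  t=2,i=5
  .##.# -> #   bit 13 = 1  t=3,i=6
  .##.. -> #   bit 12 = 1  t=1,i=11
  .#.## -> #   bit 11 = 1  t=1,i=9
  .#.#. -> #   bit 10 = 1  t=3,i=9
  .#..# -> #   bit 9 = 1  t=3,i=11
  .#... -> .   bit 8 = 0  t=0,i=9
  ..### -> .   bit 7 = 0  t=0,i=0
  ..##. -> .   bit 6 = 0  t=3,i=5
  ..#.# -> .   bit 5 = 0  t=4,i=6
  ..#.. -> .   bit 4 = 0  t=4,i=1
  ...## -> .   bit 3 = 0  t=0,i=12
  ...#. -> .   bit 2 = 0  t=4,i=5
  ....# -> #   bit 1 = 1  t=0,i=11
  ..... -> #   bit 0 = 1  t=2,i=1
  bits 11100000111100010111111000000011 = 3773922819

3773922819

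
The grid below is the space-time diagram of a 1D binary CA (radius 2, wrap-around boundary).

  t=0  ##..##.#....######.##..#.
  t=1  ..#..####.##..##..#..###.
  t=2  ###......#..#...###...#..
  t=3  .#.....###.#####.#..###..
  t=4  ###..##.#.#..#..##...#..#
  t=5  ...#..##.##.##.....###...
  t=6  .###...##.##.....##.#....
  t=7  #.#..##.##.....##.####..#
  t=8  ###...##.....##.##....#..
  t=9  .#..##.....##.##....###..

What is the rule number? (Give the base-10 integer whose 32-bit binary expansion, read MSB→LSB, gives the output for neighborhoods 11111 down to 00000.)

  nb #####: next=#  (t=0,i=14, bit31=1)
  nb ####.: next=.  (t=0,i=16, bit30=0)
  nb ###.#: next=.  (t=0,i=17, bit29=0)
  nb ###..: next=.  (t=1,i=23, bit28=0)
  nb ##.##: next=#  (t=0,i=18, bit27=1)
  nb ##.#.: next=#  (t=0,i=6, bit26=1)
  nb ##..#: next=#  (t=0,i=2, bit25=1)
  nb ##...: next=.  (t=1,i=24, bit24=0)
  nb #.###: next=.  (t=3,i=11, bit23=0)
  nb #.##.: next=.  (t=0,i=0, bit22=0)
  nb #.#.#: next=.  (t=4,i=8, bit21=0)
  nb #.#..: next=#  (t=0,i=7, bit20=1)
  nb #..##: next=.  (t=0,i=3, bit19=0)
  nb #..#.: next=#  (t=0,i=22, bit18=1)
  nb #...#: next=#  (t=1,i=0, bit17=1)
  nb #....: next=.  (t=0,i=9, bit16=0)
  nb .####: next=.  (t=0,i=13, bit15=0)
  nb .###.: next=#  (t=1,i=22, bit14=1)
  nb .##.#: next=#  (t=0,i=5, bit13=1)
  nb .##..: next=.  (t=0,i=1, bit12=0)
  nb .#.##: next=.  (t=0,i=24, bit11=0)
  nb .#.#.: next=#  (t=4,i=9, bit10=1)
  nb .#..#: next=.  (t=1,i=3, bit9=0)
  nb .#...: next=#  (t=0,i=8, bit8=1)
  nb ..###: next=.  (t=0,i=12, bit7=0)
  nb ..##.: next=.  (t=0,i=4, bit6=0)
  nb ..#.#: next=#  (t=0,i=23, bit5=1)
  nb ..#..: next=#  (t=1,i=2, bit4=1)
  nb ...##: next=#  (t=0,i=11, bit3=1)
  nb ...#.: next=#  (t=1,i=1, bit2=1)
  nb ....#: next=#  (t=0,i=10, bit1=1)
  nb .....: next=.  (t=2,i=5, bit0=0)
  bits 10001110000101100110010100111110 = 2383832382

2383832382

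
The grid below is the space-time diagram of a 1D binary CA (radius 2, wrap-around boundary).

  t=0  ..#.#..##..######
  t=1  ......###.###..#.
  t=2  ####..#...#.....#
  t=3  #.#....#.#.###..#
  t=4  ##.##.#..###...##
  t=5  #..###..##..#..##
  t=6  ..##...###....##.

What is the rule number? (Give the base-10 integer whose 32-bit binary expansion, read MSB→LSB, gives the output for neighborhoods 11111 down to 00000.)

1172945349

  #####|.  b31=0 t=0,i=13
  ####.|#  b30=1 t=0,i=15
  ###.#|.  b29=0 t=1,i=8
  ###..|.  b28=0 t=0,i=16
  ##.##|.  b27=0 t=1,i=9
  ##.#.|#  b26=1 t=3,i=1
  ##..#|.  b25=0 t=0,i=0
  ##...|#  b24=1 t=4,i=12
  #.###|#  b23=1 t=1,i=10
  #.##.|#  b22=1 t=4,i=3
  #.#.#|#  b21=1 t=3,i=9
  #.#..|.  b20=0 t=0,i=4
  #..##|#  b19=1 t=0,i=6
  #..#.|.  b18=0 t=0,i=1
  #...#|.  b17=0 t=2,i=8
  #....|#  b16=1 t=1,i=0
  .####|#  b15=1 t=0,i=12
  .###.|.  b14=0 t=1,i=7
  .##.#|#  b13=1 t=3,i=0
  .##..|#  b12=1 t=0,i=8
  .#.##|#  b11=1 t=3,i=10
  .#.#.|.  b10=0 t=0,i=3
  .#..#|.  b9=0 t=0,i=5
  .#...|#  b8=1 t=1,i=16
  ..###|#  b7=1 t=0,i=11
  ..##.|#  b6=1 t=0,i=7
  ..#.#|.  b5=0 t=0,i=2
  ..#..|.  b4=0 t=1,i=15
  ...##|.  b3=0 t=1,i=5
  ...#.|#  b2=1 t=2,i=9
  ....#|.  b1=0 t=1,i=4
  .....|#  b0=1 t=1,i=1
  bits 01000101111010011011100111000101 = 1172945349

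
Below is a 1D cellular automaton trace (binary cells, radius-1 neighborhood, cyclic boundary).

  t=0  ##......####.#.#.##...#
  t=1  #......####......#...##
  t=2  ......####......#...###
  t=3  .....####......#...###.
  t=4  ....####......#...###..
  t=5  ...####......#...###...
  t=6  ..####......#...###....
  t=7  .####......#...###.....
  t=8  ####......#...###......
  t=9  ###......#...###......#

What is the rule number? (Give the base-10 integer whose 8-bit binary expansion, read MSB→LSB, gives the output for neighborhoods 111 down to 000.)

  [7] ### => #  t=0,i=0
  [6] ##. => .  t=0,i=1
  [5] #.# => .  t=0,i=12
  [4] #.. => .  t=0,i=2
  [3] .## => #  t=0,i=8
  [2] .#. => .  t=0,i=13
  [1] ..# => #  t=0,i=7
  [0] ... => .  t=0,i=3
  bits 10001010 = 138

138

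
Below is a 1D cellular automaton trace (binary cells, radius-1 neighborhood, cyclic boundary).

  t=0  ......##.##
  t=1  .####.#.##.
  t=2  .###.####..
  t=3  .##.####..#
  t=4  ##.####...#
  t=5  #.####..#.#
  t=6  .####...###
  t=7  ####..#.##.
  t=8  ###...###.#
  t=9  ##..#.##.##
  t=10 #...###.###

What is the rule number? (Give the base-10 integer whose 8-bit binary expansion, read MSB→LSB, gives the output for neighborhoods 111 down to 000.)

173

  [7] ### => #  t=1,i=2
  [6] ##. => .  t=0,i=7
  [5] #.# => #  t=0,i=8
  [4] #.. => .  t=0,i=0
  [3] .## => #  t=0,i=6
  [2] .#. => #  t=1,i=6
  [1] ..# => .  t=0,i=5
  [0] ... => #  t=0,i=1
  bits 10101101 = 173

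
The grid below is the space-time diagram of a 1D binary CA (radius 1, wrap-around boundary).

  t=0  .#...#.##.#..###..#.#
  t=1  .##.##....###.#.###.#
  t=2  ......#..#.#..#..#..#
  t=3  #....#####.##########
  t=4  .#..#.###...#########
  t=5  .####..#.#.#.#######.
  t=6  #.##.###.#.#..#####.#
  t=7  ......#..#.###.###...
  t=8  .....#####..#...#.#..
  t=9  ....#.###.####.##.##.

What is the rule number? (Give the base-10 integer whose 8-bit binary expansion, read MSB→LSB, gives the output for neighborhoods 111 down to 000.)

  nb ###: next=#  (t=0,i=14, bit7=1)
  nb ##.: next=.  (t=0,i=8, bit6=0)
  nb #.#: next=.  (t=0,i=0, bit5=0)
  nb #..: next=#  (t=0,i=2, bit4=1)
  nb .##: next=.  (t=0,i=7, bit3=0)
  nb .#.: next=#  (t=0,i=1, bit2=1)
  nb ..#: next=#  (t=0,i=4, bit1=1)
  nb ...: next=.  (t=0,i=3, bit0=0)
  bits 10010110 = 150

150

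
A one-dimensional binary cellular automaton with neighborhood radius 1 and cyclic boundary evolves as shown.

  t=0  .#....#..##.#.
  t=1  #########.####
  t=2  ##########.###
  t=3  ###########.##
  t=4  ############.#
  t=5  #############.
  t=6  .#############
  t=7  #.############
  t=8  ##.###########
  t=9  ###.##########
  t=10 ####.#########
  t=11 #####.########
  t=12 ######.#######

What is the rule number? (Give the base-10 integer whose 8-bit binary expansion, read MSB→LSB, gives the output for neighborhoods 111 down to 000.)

  nb ###: next=#  (t=1,i=0, bit7=1)
  nb ##.: next=#  (t=0,i=10, bit6=1)
  nb #.#: next=#  (t=0,i=11, bit5=1)
  nb #..: next=#  (t=0,i=2, bit4=1)
  nb .##: next=.  (t=0,i=9, bit3=0)
  nb .#.: next=#  (t=0,i=1, bit2=1)
  nb ..#: next=#  (t=0,i=0, bit1=1)
  nb ...: next=#  (t=0,i=3, bit0=1)
  bits 11110111 = 247

247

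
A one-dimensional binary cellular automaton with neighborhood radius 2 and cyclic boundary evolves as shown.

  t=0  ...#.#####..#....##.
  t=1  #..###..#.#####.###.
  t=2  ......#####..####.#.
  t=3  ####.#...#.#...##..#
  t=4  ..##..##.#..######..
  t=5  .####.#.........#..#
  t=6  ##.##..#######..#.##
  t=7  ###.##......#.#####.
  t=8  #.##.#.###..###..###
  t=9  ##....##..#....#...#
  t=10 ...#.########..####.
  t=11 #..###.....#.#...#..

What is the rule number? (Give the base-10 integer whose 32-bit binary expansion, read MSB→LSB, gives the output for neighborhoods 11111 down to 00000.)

  [31] ##### => .  t=0,i=7
  [30] ####. => #  t=0,i=8
  [29] ###.# => #  t=1,i=14
  [28] ###.. => .  t=0,i=9
  [27] ##.## => #  t=1,i=15
  [26] ##.#. => .  t=1,i=19
  [25] ##..# => #  t=0,i=10
  [24] ##... => .  t=0,i=19
  [23] #.### => #  t=0,i=5
  [22] #.##. => .  t=6,i=3
  [21] #.#.# => .  t=8,i=5
  [20] #.#.. => .  t=1,i=0
  [19] #..## => .  t=1,i=2
  [18] #..#. => #  t=0,i=11
  [17] #...# => #  t=3,i=7
  [16] #.... => #  t=0,i=0
  [15] .#### => .  t=0,i=6
  [14] .###. => .  t=1,i=4
  [13] .##.# => .  t=4,i=7
  [12] .##.. => #  t=0,i=18
  [11] .#.## => #  t=0,i=4
  [10] .#.#. => .  t=3,i=10
  [9] .#..# => .  t=1,i=1
  [8] .#... => #  t=0,i=13
  [7] ..### => .  t=1,i=3
  [6] ..##. => #  t=0,i=17
  [5] ..#.# => #  t=0,i=3
  [4] ..#.. => #  t=0,i=12
  [3] ...## => #  t=0,i=16
  [2] ...#. => .  t=0,i=2
  [1] ....# => .  t=0,i=1
  [0] ..... => #  t=2,i=1
  bits 01101010100001110001100101111001 = 1787238777

1787238777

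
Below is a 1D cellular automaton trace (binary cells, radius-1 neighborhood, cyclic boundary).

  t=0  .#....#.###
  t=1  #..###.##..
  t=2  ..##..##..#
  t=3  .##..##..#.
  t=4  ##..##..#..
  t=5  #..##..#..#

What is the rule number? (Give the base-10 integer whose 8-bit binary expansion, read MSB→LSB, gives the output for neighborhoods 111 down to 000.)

43

  ###|.  b7=0 t=0,i=9
  ##.|.  b6=0 t=0,i=10
  #.#|#  b5=1 t=0,i=0
  #..|.  b4=0 t=0,i=2
  .##|#  b3=1 t=0,i=8
  .#.|.  b2=0 t=0,i=1
  ..#|#  b1=1 t=0,i=5
  ...|#  b0=1 t=0,i=3
  bits 00101011 = 43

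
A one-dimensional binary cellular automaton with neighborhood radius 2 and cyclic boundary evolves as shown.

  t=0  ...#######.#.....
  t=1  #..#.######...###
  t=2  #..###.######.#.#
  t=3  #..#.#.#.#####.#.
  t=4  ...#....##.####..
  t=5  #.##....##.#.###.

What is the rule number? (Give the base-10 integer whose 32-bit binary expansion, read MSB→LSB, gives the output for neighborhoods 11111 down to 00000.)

4118952181

  [31] ##### => #  t=0,i=5
  [30] ####. => #  t=0,i=8
  [29] ###.# => #  t=0,i=9
  [28] ###.. => #  t=1,i=0
  [27] ##.## => .  t=2,i=6
  [26] ##.#. => #  t=0,i=10
  [25] ##..# => .  t=1,i=1
  [24] ##... => #  t=1,i=11
  [23] #.### => #  t=1,i=5
  [22] #.##. => .  t=2,i=16
  [21] #.#.# => .  t=2,i=14
  [20] #.#.. => .  t=0,i=11
  [19] #..## => .  t=2,i=2
  [18] #..#. => .  t=1,i=2
  [17] #...# => #  t=1,i=12
  [16] #.... => .  t=0,i=13
  [15] .#### => .  t=0,i=4
  [14] .###. => .  t=2,i=4
  [13] .##.# => #  t=4,i=9
  [12] .##.. => #  t=2,i=0
  [11] .#.## => #  t=1,i=4
  [10] .#.#. => .  t=3,i=4
  [9] .#..# => .  t=3,i=1
  [8] .#... => .  t=0,i=12
  [7] ..### => #  t=0,i=3
  [6] ..##. => #  t=4,i=8
  [5] ..#.# => #  t=1,i=3
  [4] ..#.. => #  t=4,i=3
  [3] ...## => .  t=0,i=2
  [2] ...#. => #  t=4,i=2
  [1] ....# => .  t=0,i=1
  [0] ..... => #  t=0,i=0
  bits 11110101100000100011100011110101 = 4118952181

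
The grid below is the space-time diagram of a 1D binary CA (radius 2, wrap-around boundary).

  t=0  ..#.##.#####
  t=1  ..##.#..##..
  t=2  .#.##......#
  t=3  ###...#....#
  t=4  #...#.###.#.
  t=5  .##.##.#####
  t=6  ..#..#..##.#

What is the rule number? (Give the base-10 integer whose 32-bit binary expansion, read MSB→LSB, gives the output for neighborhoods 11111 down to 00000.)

  ##### -> #   bit 31 = 1  t=0,i=9
  ####. -> .   bit 30 = 0  t=0,i=10
  ###.# -> #   bit 29 = 1  t=4,i=8
  ###.. -> .   bit 28 = 0  t=0,i=11
  ##.## -> .   bit 27 = 0  t=0,i=6
  ##.#. -> #   bit 26 = 1  t=1,i=4
  ##..# -> .   bit 25 = 0  t=0,i=0
  ##... -> .   bit 24 = 0  t=1,i=10
  #.### -> .   bit 23 = 0  t=0,i=7
  #.##. -> .   bit 22 = 0  t=0,i=4
  #.#.# -> #   bit 21 = 1  t=2,i=1
  #.#.. -> .   bit 20 = 0  t=1,i=5
  #..## -> .   bit 19 = 0  t=1,i=7
  #..#. -> .   bit 18 = 0  t=0,i=1
  #...# -> #   bit 17 = 1  t=3,i=4
  #.... -> #   bit 16 = 1  t=1,i=11
  .#### -> #   bit 15 = 1  t=0,i=8
  .###. -> #   bit 14 = 1  t=4,i=7
  .##.# -> #   bit 13 = 1  t=0,i=5
  .##.. -> .   bit 12 = 0  t=1,i=9
  .#.## -> #   bit 11 = 1  t=0,i=3
  .#.#. -> #   bit 10 = 1  t=2,i=0
  .#..# -> .   bit 9 = 0  t=1,i=6
  .#... -> #   bit 8 = 1  t=3,i=7
  ..### -> .   bit 7 = 0  t=3,i=11
  ..##. -> .   bit 6 = 0  t=1,i=2
  ..#.# -> #   bit 5 = 1  t=0,i=2
  ..#.. -> #   bit 4 = 1  t=3,i=6
  ...## -> #   bit 3 = 1  t=1,i=1
  ...#. -> .   bit 2 = 0  t=2,i=10
  ....# -> .   bit 1 = 0  t=1,i=0
  ..... -> .   bit 0 = 0  t=2,i=7
  bits 10100100001000111110110100111000 = 2753817912

2753817912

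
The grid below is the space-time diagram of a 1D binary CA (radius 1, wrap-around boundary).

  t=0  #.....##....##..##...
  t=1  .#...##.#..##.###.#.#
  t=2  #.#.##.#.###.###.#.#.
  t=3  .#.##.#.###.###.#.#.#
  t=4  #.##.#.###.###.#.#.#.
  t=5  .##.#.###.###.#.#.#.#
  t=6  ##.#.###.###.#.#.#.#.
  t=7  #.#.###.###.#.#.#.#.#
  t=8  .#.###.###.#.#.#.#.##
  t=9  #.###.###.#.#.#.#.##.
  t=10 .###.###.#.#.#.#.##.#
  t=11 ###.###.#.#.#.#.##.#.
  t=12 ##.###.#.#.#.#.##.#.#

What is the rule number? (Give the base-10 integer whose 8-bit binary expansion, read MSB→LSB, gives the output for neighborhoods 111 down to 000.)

  ###|#  b7=1 t=1,i=15
  ##.|.  b6=0 t=0,i=7
  #.#|#  b5=1 t=1,i=0
  #..|#  b4=1 t=0,i=1
  .##|#  b3=1 t=0,i=6
  .#.|.  b2=0 t=0,i=0
  ..#|#  b1=1 t=0,i=5
  ...|.  b0=0 t=0,i=2
  bits 10111010 = 186

186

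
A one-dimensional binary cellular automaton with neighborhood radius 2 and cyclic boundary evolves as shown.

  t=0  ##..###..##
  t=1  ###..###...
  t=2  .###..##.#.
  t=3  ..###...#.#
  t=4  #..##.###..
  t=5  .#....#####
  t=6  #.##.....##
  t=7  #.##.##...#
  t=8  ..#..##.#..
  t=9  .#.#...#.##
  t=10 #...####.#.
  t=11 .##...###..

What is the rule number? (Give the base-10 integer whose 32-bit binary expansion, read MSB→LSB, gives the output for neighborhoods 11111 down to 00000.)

1992774437

  ##### -> .   bit 31 = 0  t=5,i=8
  ####. -> #   bit 30 = 1  t=0,i=0
  ###.# -> #   bit 29 = 1  t=5,i=10
  ###.. -> #   bit 28 = 1  t=0,i=1
  ##.## -> .   bit 27 = 0  t=4,i=5
  ##.#. -> #   bit 26 = 1  t=2,i=8
  ##..# -> #   bit 25 = 1  t=0,i=2
  ##... -> .   bit 24 = 0  t=1,i=8
  #.### -> #   bit 23 = 1  t=4,i=6
  #.##. -> #   bit 22 = 1  t=6,i=2
  #.#.# -> .   bit 21 = 0  t=9,i=1
  #.#.. -> .   bit 20 = 0  t=2,i=9
  #..## -> .   bit 19 = 0  t=0,i=3
  #..#. -> #   bit 18 = 1  t=4,i=10
  #...# -> #   bit 17 = 1  t=1,i=9
  #.... -> #   bit 16 = 1  t=5,i=3
  .#### -> .   bit 15 = 0  t=0,i=10
  .###. -> #   bit 14 = 1  t=0,i=5
  .##.# -> .   bit 13 = 0  t=2,i=7
  .##.. -> #   bit 12 = 1  t=6,i=3
  .#.## -> .   bit 11 = 0  t=9,i=8
  .#.#. -> .   bit 10 = 0  t=3,i=9
  .#..# -> #   bit 9 = 1  t=2,i=10
  .#... -> #   bit 8 = 1  t=5,i=2
  ..### -> .   bit 7 = 0  t=0,i=4
  ..##. -> .   bit 6 = 0  t=2,i=6
  ..#.# -> #   bit 5 = 1  t=3,i=8
  ..#.. -> .   bit 4 = 0  t=4,i=0
  ...## -> .   bit 3 = 0  t=1,i=10
  ...#. -> #   bit 2 = 1  t=3,i=7
  ....# -> .   bit 1 = 0  t=5,i=4
  ..... -> #   bit 0 = 1  t=6,i=6
  bits 01110110110001110101001100100101 = 1992774437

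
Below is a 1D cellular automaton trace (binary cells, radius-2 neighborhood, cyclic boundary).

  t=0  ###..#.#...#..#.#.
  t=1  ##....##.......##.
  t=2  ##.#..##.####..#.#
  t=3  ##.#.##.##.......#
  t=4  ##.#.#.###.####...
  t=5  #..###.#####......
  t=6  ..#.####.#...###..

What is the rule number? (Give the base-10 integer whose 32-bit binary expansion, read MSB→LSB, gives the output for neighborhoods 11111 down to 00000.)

  nb #####: next=#  (t=5,i=9, bit31=1)
  nb ####.: next=.  (t=2,i=11, bit30=0)
  nb ###.#: next=#  (t=2,i=1, bit29=1)
  nb ###..: next=.  (t=0,i=2, bit28=0)
  nb ##.##: next=#  (t=1,i=17, bit27=1)
  nb ##.#.: next=.  (t=2,i=2, bit26=0)
  nb ##..#: next=.  (t=0,i=3, bit25=0)
  nb ##...: next=.  (t=1,i=2, bit24=0)
  nb #.###: next=#  (t=0,i=0, bit23=1)
  nb #.##.: next=#  (t=1,i=0, bit22=1)
  nb #.#.#: next=#  (t=0,i=16, bit21=1)
  nb #.#..: next=#  (t=0,i=7, bit20=1)
  nb #..##: next=#  (t=2,i=5, bit19=1)
  nb #..#.: next=.  (t=0,i=4, bit18=0)
  nb #...#: next=.  (t=0,i=9, bit17=0)
  nb #....: next=#  (t=1,i=3, bit16=1)
  nb .####: next=.  (t=2,i=10, bit15=0)
  nb .###.: next=#  (t=0,i=1, bit14=1)
  nb .##.#: next=.  (t=1,i=16, bit13=0)
  nb .##..: next=#  (t=1,i=1, bit12=1)
  nb .#.##: next=.  (t=0,i=17, bit11=0)
  nb .#.#.: next=#  (t=0,i=6, bit10=1)
  nb .#..#: next=.  (t=0,i=12, bit9=0)
  nb .#...: next=.  (t=0,i=8, bit8=0)
  nb ..###: next=.  (t=3,i=17, bit7=0)
  nb ..##.: next=#  (t=1,i=6, bit6=1)
  nb ..#.#: next=.  (t=0,i=5, bit5=0)
  nb ..#..: next=.  (t=0,i=11, bit4=0)
  nb ...##: next=.  (t=1,i=5, bit3=0)
  nb ...#.: next=.  (t=0,i=10, bit2=0)
  nb ....#: next=.  (t=1,i=4, bit1=0)
  nb .....: next=#  (t=1,i=10, bit0=1)
  bits 10101000111110010101010001000001 = 2834912321

2834912321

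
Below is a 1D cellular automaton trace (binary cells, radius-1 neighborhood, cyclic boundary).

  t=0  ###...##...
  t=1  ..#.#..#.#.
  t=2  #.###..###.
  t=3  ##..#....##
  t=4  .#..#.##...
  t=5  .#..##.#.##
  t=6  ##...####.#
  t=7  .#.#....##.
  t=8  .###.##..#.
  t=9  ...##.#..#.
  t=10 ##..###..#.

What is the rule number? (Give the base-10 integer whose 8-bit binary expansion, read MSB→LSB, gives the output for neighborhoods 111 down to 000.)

  ### -> .   bit 7 = 0  t=0,i=1
  ##. -> #   bit 6 = 1  t=0,i=2
  #.# -> #   bit 5 = 1  t=1,i=3
  #.. -> .   bit 4 = 0  t=0,i=3
  .## -> .   bit 3 = 0  t=0,i=0
  .#. -> #   bit 2 = 1  t=1,i=2
  ..# -> .   bit 1 = 0  t=0,i=5
  ... -> #   bit 0 = 1  t=0,i=4
  bits 01100101 = 101

101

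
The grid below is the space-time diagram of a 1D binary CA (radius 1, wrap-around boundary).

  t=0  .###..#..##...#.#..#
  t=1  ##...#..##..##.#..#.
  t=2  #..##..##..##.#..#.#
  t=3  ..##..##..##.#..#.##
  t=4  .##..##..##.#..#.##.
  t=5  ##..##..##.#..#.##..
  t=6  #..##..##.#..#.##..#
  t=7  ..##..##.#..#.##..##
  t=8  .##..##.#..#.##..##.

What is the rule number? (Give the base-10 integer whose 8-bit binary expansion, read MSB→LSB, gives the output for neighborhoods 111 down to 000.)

43

  ### -> .   bit 7 = 0  t=0,i=2
  ##. -> .   bit 6 = 0  t=0,i=3
  #.# -> #   bit 5 = 1  t=0,i=0
  #.. -> .   bit 4 = 0  t=0,i=4
  .## -> #   bit 3 = 1  t=0,i=1
  .#. -> .   bit 2 = 0  t=0,i=6
  ..# -> #   bit 1 = 1  t=0,i=5
  ... -> #   bit 0 = 1  t=0,i=12
  bits 00101011 = 43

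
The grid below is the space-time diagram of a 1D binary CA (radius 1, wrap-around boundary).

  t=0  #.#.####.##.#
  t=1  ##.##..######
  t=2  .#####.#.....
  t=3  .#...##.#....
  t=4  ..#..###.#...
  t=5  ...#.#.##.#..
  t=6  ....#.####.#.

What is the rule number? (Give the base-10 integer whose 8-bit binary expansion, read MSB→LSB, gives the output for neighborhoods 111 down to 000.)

  ###|.  b7=0 t=0,i=5
  ##.|#  b6=1 t=0,i=0
  #.#|#  b5=1 t=0,i=1
  #..|#  b4=1 t=1,i=5
  .##|#  b3=1 t=0,i=4
  .#.|.  b2=0 t=0,i=2
  ..#|.  b1=0 t=1,i=6
  ...|.  b0=0 t=2,i=9
  bits 01111000 = 120

120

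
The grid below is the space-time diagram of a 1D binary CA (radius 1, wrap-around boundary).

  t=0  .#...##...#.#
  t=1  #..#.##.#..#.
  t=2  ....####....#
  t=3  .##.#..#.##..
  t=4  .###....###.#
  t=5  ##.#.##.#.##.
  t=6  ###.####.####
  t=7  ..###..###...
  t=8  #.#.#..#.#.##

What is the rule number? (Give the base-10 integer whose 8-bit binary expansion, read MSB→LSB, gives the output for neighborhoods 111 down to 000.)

105

  [7] ### => .  t=2,i=5
  [6] ##. => #  t=0,i=6
  [5] #.# => #  t=0,i=0
  [4] #.. => .  t=0,i=2
  [3] .## => #  t=0,i=5
  [2] .#. => .  t=0,i=1
  [1] ..# => .  t=0,i=4
  [0] ... => #  t=0,i=3
  bits 01101001 = 105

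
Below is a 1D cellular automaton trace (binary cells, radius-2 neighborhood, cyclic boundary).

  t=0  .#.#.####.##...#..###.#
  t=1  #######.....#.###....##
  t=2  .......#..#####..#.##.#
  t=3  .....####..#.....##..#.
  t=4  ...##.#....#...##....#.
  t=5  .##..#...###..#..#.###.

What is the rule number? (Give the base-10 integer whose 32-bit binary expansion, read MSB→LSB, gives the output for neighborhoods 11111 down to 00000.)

  [31] ##### => .  t=1,i=0
  [30] ####. => .  t=0,i=7
  [29] ###.# => .  t=0,i=8
  [28] ###.. => .  t=1,i=6
  [27] ##.## => .  t=0,i=9
  [26] ##.#. => #  t=0,i=21
  [25] ##..# => .  t=2,i=15
  [24] ##... => #  t=0,i=12
  [23] #.### => #  t=0,i=5
  [22] #.##. => .  t=0,i=10
  [21] #.#.# => #  t=0,i=1
  [20] #.#.. => .  t=2,i=22
  [19] #..## => .  t=0,i=17
  [18] #..#. => .  t=2,i=16
  [17] #...# => .  t=0,i=13
  [16] #.... => .  t=1,i=8
  [15] .#### => #  t=0,i=6
  [14] .###. => .  t=0,i=19
  [13] .##.# => .  t=2,i=20
  [12] .##.. => .  t=0,i=11
  [11] .#.## => #  t=0,i=4
  [10] .#.#. => #  t=0,i=0
  [9] .#..# => #  t=0,i=16
  [8] .#... => .  t=2,i=0
  [7] ..### => .  t=0,i=18
  [6] ..##. => .  t=3,i=17
  [5] ..#.# => #  t=1,i=12
  [4] ..#.. => #  t=0,i=15
  [3] ...## => #  t=1,i=20
  [2] ...#. => #  t=0,i=14
  [1] ....# => #  t=1,i=10
  [0] ..... => .  t=1,i=9
  bits 00000101101000001000111000111110 = 94408254

94408254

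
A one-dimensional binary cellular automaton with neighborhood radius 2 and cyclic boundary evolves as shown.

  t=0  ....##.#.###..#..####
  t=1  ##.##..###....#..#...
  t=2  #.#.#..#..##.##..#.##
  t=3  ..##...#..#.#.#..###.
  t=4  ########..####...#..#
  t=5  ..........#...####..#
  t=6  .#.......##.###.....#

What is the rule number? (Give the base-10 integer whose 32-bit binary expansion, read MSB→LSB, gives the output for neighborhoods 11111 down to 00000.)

161684732

  ##### -> .   bit 31 = 0  t=4,i=1
  ####. -> .   bit 30 = 0  t=0,i=19
  ###.# -> .   bit 29 = 0  t=2,i=0
  ###.. -> .   bit 28 = 0  t=0,i=11
  ##.## -> #   bit 27 = 1  t=1,i=2
  ##.#. -> .   bit 26 = 0  t=0,i=6
  ##..# -> .   bit 25 = 0  t=0,i=12
  ##... -> #   bit 24 = 1  t=0,i=0
  #.### -> #   bit 23 = 1  t=0,i=9
  #.##. -> .   bit 22 = 0  t=1,i=3
  #.#.# -> #   bit 21 = 1  t=0,i=7
  #.#.. -> .   bit 20 = 0  t=2,i=4
  #..## -> .   bit 19 = 0  t=0,i=16
  #..#. -> .   bit 18 = 0  t=0,i=13
  #...# -> #   bit 17 = 1  t=1,i=19
  #.... -> #   bit 16 = 1  t=0,i=1
  .#### -> .   bit 15 = 0  t=0,i=18
  .###. -> .   bit 14 = 0  t=0,i=10
  .##.# -> .   bit 13 = 0  t=0,i=5
  .##.. -> #   bit 12 = 1  t=1,i=4
  .#.## -> #   bit 11 = 1  t=0,i=8
  .#.#. -> #   bit 10 = 1  t=2,i=3
  .#..# -> .   bit 9 = 0  t=0,i=15
  .#... -> .   bit 8 = 0  t=1,i=18
  ..### -> #   bit 7 = 1  t=0,i=17
  ..##. -> #   bit 6 = 1  t=0,i=4
  ..#.# -> #   bit 5 = 1  t=2,i=17
  ..#.. -> #   bit 4 = 1  t=0,i=14
  ...## -> #   bit 3 = 1  t=0,i=3
  ...#. -> #   bit 2 = 1  t=1,i=13
  ....# -> .   bit 1 = 0  t=0,i=2
  ..... -> .   bit 0 = 0  t=5,i=2
  bits 00001001101000110001110011111100 = 161684732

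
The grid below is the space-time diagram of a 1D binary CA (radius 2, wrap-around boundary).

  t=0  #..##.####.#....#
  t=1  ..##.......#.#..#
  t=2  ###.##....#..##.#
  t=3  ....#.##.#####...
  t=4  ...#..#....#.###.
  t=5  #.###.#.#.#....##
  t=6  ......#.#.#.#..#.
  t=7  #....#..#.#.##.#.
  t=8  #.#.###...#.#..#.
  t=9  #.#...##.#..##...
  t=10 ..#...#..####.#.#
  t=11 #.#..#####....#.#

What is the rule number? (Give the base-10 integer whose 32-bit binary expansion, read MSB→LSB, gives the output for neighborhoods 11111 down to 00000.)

2440626900

  ##### -> #   bit 31 = 1  t=3,i=11
  ####. -> .   bit 30 = 0  t=0,i=8
  ###.# -> .   bit 29 = 0  t=0,i=9
  ###.. -> #   bit 28 = 1  t=3,i=13
  ##.## -> .   bit 27 = 0  t=0,i=5
  ##.#. -> .   bit 26 = 0  t=0,i=10
  ##..# -> .   bit 25 = 0  t=0,i=1
  ##... -> #   bit 24 = 1  t=1,i=4
  #.### -> .   bit 23 = 0  t=0,i=6
  #.##. -> #   bit 22 = 1  t=2,i=4
  #.#.# -> #   bit 21 = 1  t=5,i=6
  #.#.. -> #   bit 20 = 1  t=0,i=11
  #..## -> #   bit 19 = 1  t=0,i=2
  #..#. -> .   bit 18 = 0  t=1,i=15
  #...# -> .   bit 17 = 0  t=8,i=8
  #.... -> #   bit 16 = 1  t=0,i=13
  .#### -> .   bit 15 = 0  t=0,i=7
  .###. -> .   bit 14 = 0  t=4,i=14
  .##.# -> .   bit 13 = 0  t=0,i=4
  .##.. -> .   bit 12 = 0  t=0,i=0
  .#.## -> .   bit 11 = 0  t=3,i=5
  .#.#. -> .   bit 10 = 0  t=1,i=12
  .#..# -> #   bit 9 = 1  t=1,i=0
  .#... -> .   bit 8 = 0  t=0,i=12
  ..### -> #   bit 7 = 1  t=5,i=15
  ..##. -> #   bit 6 = 1  t=0,i=3
  ..#.# -> .   bit 5 = 0  t=1,i=11
  ..#.. -> #   bit 4 = 1  t=1,i=16
  ...## -> .   bit 3 = 0  t=0,i=15
  ...#. -> #   bit 2 = 1  t=1,i=10
  ....# -> .   bit 1 = 0  t=0,i=14
  ..... -> .   bit 0 = 0  t=1,i=6
  bits 10010001011110010000001011010100 = 2440626900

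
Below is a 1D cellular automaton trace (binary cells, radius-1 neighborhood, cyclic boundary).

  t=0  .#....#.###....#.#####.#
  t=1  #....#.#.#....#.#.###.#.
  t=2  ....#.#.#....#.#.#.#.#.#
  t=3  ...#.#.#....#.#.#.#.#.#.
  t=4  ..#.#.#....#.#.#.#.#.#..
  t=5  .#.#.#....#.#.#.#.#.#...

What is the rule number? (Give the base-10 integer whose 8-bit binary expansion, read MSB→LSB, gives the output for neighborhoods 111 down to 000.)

162

  ###|#  b7=1 t=0,i=9
  ##.|.  b6=0 t=0,i=10
  #.#|#  b5=1 t=0,i=0
  #..|.  b4=0 t=0,i=2
  .##|.  b3=0 t=0,i=8
  .#.|.  b2=0 t=0,i=1
  ..#|#  b1=1 t=0,i=5
  ...|.  b0=0 t=0,i=3
  bits 10100010 = 162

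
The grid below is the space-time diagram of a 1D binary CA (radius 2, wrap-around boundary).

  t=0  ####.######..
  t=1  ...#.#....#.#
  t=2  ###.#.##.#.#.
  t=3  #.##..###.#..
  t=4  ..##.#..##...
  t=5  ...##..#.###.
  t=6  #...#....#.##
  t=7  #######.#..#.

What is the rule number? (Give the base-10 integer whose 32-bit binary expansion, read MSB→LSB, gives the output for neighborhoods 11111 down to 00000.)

902509844

  #####|.  b31=0 t=0,i=7
  ####.|.  b30=0 t=0,i=2
  ###.#|#  b29=1 t=0,i=3
  ###..|#  b28=1 t=0,i=10
  ##.##|.  b27=0 t=0,i=4
  ##.#.|#  b26=1 t=2,i=3
  ##..#|.  b25=0 t=0,i=11
  ##...|#  b24=1 t=4,i=10
  #.###|#  b23=1 t=0,i=5
  #.##.|#  b22=1 t=2,i=6
  #.#.#|.  b21=0 t=2,i=4
  #.#..|.  b20=0 t=1,i=5
  #..##|#  b19=1 t=0,i=12
  #..#.|.  b18=0 t=3,i=12
  #...#|#  b17=1 t=1,i=1
  #....|#  b16=1 t=1,i=7
  .####|.  b15=0 t=0,i=1
  .###.|.  b14=0 t=2,i=1
  .##.#|#  b13=1 t=2,i=7
  .##..|#  b12=1 t=3,i=3
  .#.##|.  b11=0 t=2,i=5
  .#.#.|#  b10=1 t=1,i=4
  .#..#|.  b9=0 t=3,i=11
  .#...|#  b8=1 t=1,i=0
  ..###|.  b7=0 t=0,i=0
  ..##.|.  b6=0 t=4,i=2
  ..#.#|.  b5=0 t=1,i=3
  ..#..|#  b4=1 t=6,i=4
  ...##|.  b3=0 t=4,i=1
  ...#.|#  b2=1 t=1,i=2
  ....#|.  b1=0 t=1,i=8
  .....|.  b0=0 t=4,i=12
  bits 00110101110010110011010100010100 = 902509844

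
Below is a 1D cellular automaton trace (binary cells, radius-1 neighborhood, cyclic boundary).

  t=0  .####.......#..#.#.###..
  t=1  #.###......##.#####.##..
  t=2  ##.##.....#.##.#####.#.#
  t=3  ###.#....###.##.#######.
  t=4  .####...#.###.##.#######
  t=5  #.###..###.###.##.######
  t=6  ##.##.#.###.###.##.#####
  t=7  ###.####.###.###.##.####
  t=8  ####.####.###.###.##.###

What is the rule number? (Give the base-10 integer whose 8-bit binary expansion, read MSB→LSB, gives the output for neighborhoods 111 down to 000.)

230

  [7] ### => #  t=0,i=2
  [6] ##. => #  t=0,i=4
  [5] #.# => #  t=0,i=16
  [4] #.. => .  t=0,i=5
  [3] .## => .  t=0,i=1
  [2] .#. => #  t=0,i=12
  [1] ..# => #  t=0,i=0
  [0] ... => .  t=0,i=6
  bits 11100110 = 230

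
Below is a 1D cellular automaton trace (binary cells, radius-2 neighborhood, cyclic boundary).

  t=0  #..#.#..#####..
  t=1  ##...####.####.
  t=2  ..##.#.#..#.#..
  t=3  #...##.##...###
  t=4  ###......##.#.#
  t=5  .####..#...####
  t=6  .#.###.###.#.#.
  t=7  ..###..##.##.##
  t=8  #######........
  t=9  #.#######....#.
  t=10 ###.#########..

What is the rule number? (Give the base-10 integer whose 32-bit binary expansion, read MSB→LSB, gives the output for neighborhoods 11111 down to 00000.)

  #####|#  b31=1 t=0,i=10
  ####.|#  b30=1 t=0,i=11
  ###.#|.  b29=0 t=1,i=8
  ###..|#  b28=1 t=0,i=12
  ##.##|.  b27=0 t=1,i=9
  ##.#.|#  b26=1 t=2,i=4
  ##..#|#  b25=1 t=0,i=13
  ##...|#  b24=1 t=1,i=2
  #.###|#  b23=1 t=1,i=10
  #.##.|.  b22=0 t=1,i=0
  #.#.#|#  b21=1 t=2,i=5
  #.#..|#  b20=1 t=0,i=5
  #..##|#  b19=1 t=0,i=7
  #..#.|.  b18=0 t=0,i=2
  #...#|#  b17=1 t=1,i=3
  #....|#  b16=1 t=2,i=14
  .####|.  b15=0 t=0,i=9
  .###.|#  b14=1 t=6,i=4
  .##.#|.  b13=0 t=2,i=3
  .##..|.  b12=0 t=1,i=1
  .#.##|#  b11=1 t=4,i=13
  .#.#.|.  b10=0 t=0,i=4
  .#..#|#  b9=1 t=0,i=1
  .#...|#  b8=1 t=2,i=13
  ..###|#  b7=1 t=0,i=8
  ..##.|.  b6=0 t=2,i=2
  ..#.#|.  b5=0 t=0,i=3
  ..#..|#  b4=1 t=0,i=0
  ...##|.  b3=0 t=1,i=4
  ...#.|#  b2=1 t=9,i=12
  ....#|#  b1=1 t=2,i=0
  .....|.  b0=0 t=4,i=5
  bits 11010111101110110100101110010110 = 3619376022

3619376022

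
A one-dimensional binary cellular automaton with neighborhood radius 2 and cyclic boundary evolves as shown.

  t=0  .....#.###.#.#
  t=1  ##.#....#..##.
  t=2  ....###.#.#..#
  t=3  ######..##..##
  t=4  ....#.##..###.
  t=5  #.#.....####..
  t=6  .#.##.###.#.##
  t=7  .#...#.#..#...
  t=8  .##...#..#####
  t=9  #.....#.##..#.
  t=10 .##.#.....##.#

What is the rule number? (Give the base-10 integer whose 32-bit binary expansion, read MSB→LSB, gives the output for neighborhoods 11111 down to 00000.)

1244480922

  #####|.  b31=0 t=3,i=0
  ####.|#  b30=1 t=3,i=4
  ###.#|.  b29=0 t=0,i=9
  ###..|.  b28=0 t=3,i=5
  ##.##|#  b27=1 t=1,i=13
  ##.#.|.  b26=0 t=0,i=10
  ##..#|#  b25=1 t=3,i=6
  ##...|.  b24=0 t=4,i=13
  #.###|.  b23=0 t=0,i=7
  #.##.|.  b22=0 t=1,i=0
  #.#.#|#  b21=1 t=0,i=11
  #.#..|.  b20=0 t=0,i=13
  #..##|#  b19=1 t=1,i=10
  #..#.|#  b18=1 t=2,i=12
  #...#|.  b17=0 t=7,i=3
  #....|#  b16=1 t=0,i=1
  .####|.  b15=0 t=3,i=13
  .###.|#  b14=1 t=0,i=8
  .##.#|.  b13=0 t=1,i=1
  .##..|.  b12=0 t=3,i=9
  .#.##|.  b11=0 t=0,i=6
  .#.#.|#  b10=1 t=0,i=12
  .#..#|.  b9=0 t=1,i=9
  .#...|#  b8=1 t=0,i=0
  ..###|#  b7=1 t=2,i=4
  ..##.|.  b6=0 t=1,i=11
  ..#.#|.  b5=0 t=0,i=5
  ..#..|#  b4=1 t=1,i=8
  ...##|#  b3=1 t=2,i=3
  ...#.|.  b2=0 t=0,i=4
  ....#|#  b1=1 t=0,i=3
  .....|.  b0=0 t=0,i=2
  bits 01001010001011010100010110011010 = 1244480922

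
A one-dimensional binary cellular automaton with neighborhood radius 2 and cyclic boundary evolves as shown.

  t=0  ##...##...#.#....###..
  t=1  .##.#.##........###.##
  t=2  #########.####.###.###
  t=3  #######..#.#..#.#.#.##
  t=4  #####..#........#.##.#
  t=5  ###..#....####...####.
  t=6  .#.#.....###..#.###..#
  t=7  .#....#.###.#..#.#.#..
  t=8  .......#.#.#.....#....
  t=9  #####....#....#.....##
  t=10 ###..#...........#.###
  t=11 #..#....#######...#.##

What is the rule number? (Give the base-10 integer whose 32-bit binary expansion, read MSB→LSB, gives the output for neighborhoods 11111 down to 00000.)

2406021257

  #####|#  b31=1 t=2,i=0
  ####.|.  b30=0 t=2,i=7
  ###.#|.  b29=0 t=1,i=18
  ###..|.  b28=0 t=0,i=19
  ##.##|#  b27=1 t=1,i=0
  ##.#.|#  b26=1 t=1,i=3
  ##..#|#  b25=1 t=0,i=20
  ##...|#  b24=1 t=0,i=2
  #.###|.  b23=0 t=2,i=10
  #.##.|#  b22=1 t=1,i=1
  #.#.#|#  b21=1 t=1,i=4
  #.#..|.  b20=0 t=0,i=12
  #..##|#  b19=1 t=0,i=21
  #..#.|.  b18=0 t=3,i=8
  #...#|.  b17=0 t=0,i=3
  #....|.  b16=0 t=0,i=14
  .####|#  b15=1 t=2,i=11
  .###.|#  b14=1 t=0,i=18
  .##.#|#  b13=1 t=1,i=2
  .##..|#  b12=1 t=0,i=1
  .#.##|#  b11=1 t=1,i=5
  .#.#.|.  b10=0 t=0,i=11
  .#..#|.  b9=0 t=3,i=12
  .#...|.  b8=0 t=0,i=13
  ..###|#  b7=1 t=0,i=17
  ..##.|.  b6=0 t=0,i=0
  ..#.#|.  b5=0 t=0,i=10
  ..#..|.  b4=0 t=4,i=7
  ...##|#  b3=1 t=0,i=4
  ...#.|.  b2=0 t=0,i=9
  ....#|.  b1=0 t=0,i=15
  .....|#  b0=1 t=1,i=10
  bits 10001111011010001111100010001001 = 2406021257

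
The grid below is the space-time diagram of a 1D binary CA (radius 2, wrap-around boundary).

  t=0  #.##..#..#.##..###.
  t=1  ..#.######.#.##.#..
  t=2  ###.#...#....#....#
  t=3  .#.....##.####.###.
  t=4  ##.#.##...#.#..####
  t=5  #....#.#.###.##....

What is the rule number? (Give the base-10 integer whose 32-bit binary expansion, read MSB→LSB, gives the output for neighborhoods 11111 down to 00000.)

  ##### -> .   bit 31 = 0  t=1,i=6
  ####. -> #   bit 30 = 1  t=1,i=8
  ###.# -> .   bit 29 = 0  t=0,i=17
  ###.. -> #   bit 28 = 1  t=3,i=17
  ##.## -> .   bit 27 = 0  t=3,i=9
  ##.#. -> .   bit 26 = 0  t=0,i=18
  ##..# -> #   bit 25 = 1  t=0,i=4
  ##... -> #   bit 24 = 1  t=4,i=7
  #.### -> #   bit 23 = 1  t=1,i=4
  #.##. -> #   bit 22 = 1  t=0,i=2
  #.#.# -> .   bit 21 = 0  t=0,i=0
  #.#.. -> .   bit 20 = 0  t=1,i=16
  #..## -> #   bit 19 = 1  t=0,i=14
  #..#. -> #   bit 18 = 1  t=0,i=5
  #...# -> .   bit 17 = 0  t=2,i=6
  #.... -> #   bit 16 = 1  t=1,i=18
  .#### -> .   bit 15 = 0  t=1,i=5
  .###. -> #   bit 14 = 1  t=0,i=16
  .##.# -> .   bit 13 = 0  t=1,i=14
  .##.. -> .   bit 12 = 0  t=0,i=3
  .#.## -> .   bit 11 = 0  t=0,i=1
  .#.#. -> #   bit 10 = 1  t=4,i=11
  .#..# -> #   bit 9 = 1  t=0,i=7
  .#... -> .   bit 8 = 0  t=1,i=17
  ..### -> .   bit 7 = 0  t=0,i=15
  ..##. -> .   bit 6 = 0  t=3,i=7
  ..#.# -> #   bit 5 = 1  t=0,i=9
  ..#.. -> #   bit 4 = 1  t=0,i=6
  ...## -> #   bit 3 = 1  t=2,i=17
  ...#. -> #   bit 2 = 1  t=1,i=1
  ....# -> #   bit 1 = 1  t=1,i=0
  ..... -> .   bit 0 = 0  t=3,i=4
  bits 01010011110011010100011000111110 = 1405961790

1405961790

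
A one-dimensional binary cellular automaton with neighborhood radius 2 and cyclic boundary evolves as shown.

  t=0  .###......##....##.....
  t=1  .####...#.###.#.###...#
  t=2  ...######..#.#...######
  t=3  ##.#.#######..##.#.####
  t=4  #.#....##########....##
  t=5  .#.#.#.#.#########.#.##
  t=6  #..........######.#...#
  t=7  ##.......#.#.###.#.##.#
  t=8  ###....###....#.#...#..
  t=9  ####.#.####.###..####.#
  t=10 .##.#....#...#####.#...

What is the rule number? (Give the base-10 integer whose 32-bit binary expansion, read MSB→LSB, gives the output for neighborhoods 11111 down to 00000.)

3608048118

  [31] ##### => #  t=2,i=5
  [30] ####. => #  t=1,i=3
  [29] ###.# => .  t=1,i=12
  [28] ###.. => #  t=0,i=3
  [27] ##.## => .  t=7,i=21
  [26] ##.#. => #  t=1,i=13
  [25] ##..# => #  t=2,i=9
  [24] ##... => #  t=0,i=4
  [23] #.### => .  t=1,i=1
  [22] #.##. => .  t=5,i=21
  [21] #.#.# => .  t=1,i=14
  [20] #.#.. => .  t=2,i=13
  [19] #..## => #  t=3,i=13
  [18] #..#. => #  t=2,i=10
  [17] #...# => #  t=1,i=6
  [16] #.... => .  t=0,i=5
  [15] .#### => .  t=1,i=2
  [14] .###. => #  t=0,i=2
  [13] .##.# => #  t=3,i=15
  [12] .##.. => #  t=0,i=11
  [11] .#.## => .  t=1,i=0
  [10] .#.#. => .  t=2,i=12
  [9] .#..# => .  t=8,i=21
  [8] .#... => #  t=2,i=14
  [7] ..### => #  t=0,i=1
  [6] ..##. => #  t=0,i=10
  [5] ..#.# => #  t=1,i=8
  [4] ..#.. => #  t=8,i=20
  [3] ...## => .  t=0,i=0
  [2] ...#. => #  t=1,i=7
  [1] ....# => #  t=0,i=8
  [0] ..... => .  t=0,i=6
  bits 11010111000011100111000111110110 = 3608048118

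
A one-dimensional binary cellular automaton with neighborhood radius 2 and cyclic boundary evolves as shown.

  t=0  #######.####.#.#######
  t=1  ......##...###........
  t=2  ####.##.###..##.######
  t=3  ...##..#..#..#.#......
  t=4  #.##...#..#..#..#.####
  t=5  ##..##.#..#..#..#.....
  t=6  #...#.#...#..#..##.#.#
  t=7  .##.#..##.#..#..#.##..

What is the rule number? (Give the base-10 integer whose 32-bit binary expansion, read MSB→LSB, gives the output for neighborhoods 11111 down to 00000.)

1025638777

  ##### -> .   bit 31 = 0  t=0,i=0
  ####. -> .   bit 30 = 0  t=0,i=5
  ###.# -> #   bit 29 = 1  t=0,i=6
  ###.. -> #   bit 28 = 1  t=1,i=13
  ##.## -> #   bit 27 = 1  t=0,i=7
  ##.#. -> #   bit 26 = 1  t=0,i=12
  ##..# -> .   bit 25 = 0  t=2,i=11
  ##... -> #   bit 24 = 1  t=1,i=8
  #.### -> .   bit 23 = 0  t=0,i=8
  #.##. -> .   bit 22 = 0  t=2,i=5
  #.#.# -> #   bit 21 = 1  t=0,i=13
  #.#.. -> .   bit 20 = 0  t=3,i=15
  #..## -> .   bit 19 = 0  t=2,i=12
  #..#. -> .   bit 18 = 0  t=3,i=6
  #...# -> #   bit 17 = 1  t=1,i=9
  #.... -> .   bit 16 = 0  t=1,i=15
  .#### -> .   bit 15 = 0  t=0,i=9
  .###. -> .   bit 14 = 0  t=1,i=12
  .##.# -> .   bit 13 = 0  t=2,i=6
  .##.. -> .   bit 12 = 0  t=1,i=7
  .#.## -> .   bit 11 = 0  t=0,i=14
  .#.#. -> .   bit 10 = 0  t=3,i=14
  .#..# -> .   bit 9 = 0  t=3,i=8
  .#... -> #   bit 8 = 1  t=3,i=16
  ..### -> .   bit 7 = 0  t=1,i=11
  ..##. -> #   bit 6 = 1  t=1,i=6
  ..#.# -> #   bit 5 = 1  t=3,i=13
  ..#.. -> #   bit 4 = 1  t=3,i=7
  ...## -> #   bit 3 = 1  t=1,i=5
  ...#. -> .   bit 2 = 0  t=4,i=6
  ....# -> .   bit 1 = 0  t=1,i=4
  ..... -> #   bit 0 = 1  t=1,i=0
  bits 00111101001000100000000101111001 = 1025638777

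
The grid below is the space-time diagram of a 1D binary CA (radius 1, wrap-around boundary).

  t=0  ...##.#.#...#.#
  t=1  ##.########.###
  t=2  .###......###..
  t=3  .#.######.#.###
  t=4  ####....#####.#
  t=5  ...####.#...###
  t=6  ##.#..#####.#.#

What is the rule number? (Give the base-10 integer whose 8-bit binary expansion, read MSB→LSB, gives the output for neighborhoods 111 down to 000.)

125

  ###|.  b7=0 t=1,i=0
  ##.|#  b6=1 t=0,i=4
  #.#|#  b5=1 t=0,i=5
  #..|#  b4=1 t=0,i=0
  .##|#  b3=1 t=0,i=3
  .#.|#  b2=1 t=0,i=6
  ..#|.  b1=0 t=0,i=2
  ...|#  b0=1 t=0,i=1
  bits 01111101 = 125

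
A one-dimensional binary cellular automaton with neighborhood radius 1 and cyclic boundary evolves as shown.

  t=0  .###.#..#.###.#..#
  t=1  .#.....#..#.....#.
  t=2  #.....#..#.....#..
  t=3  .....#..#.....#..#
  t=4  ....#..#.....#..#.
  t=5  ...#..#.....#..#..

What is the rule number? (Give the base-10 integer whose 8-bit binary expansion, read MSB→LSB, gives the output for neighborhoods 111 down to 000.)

10

  [7] ### => .  t=0,i=2
  [6] ##. => .  t=0,i=3
  [5] #.# => .  t=0,i=0
  [4] #.. => .  t=0,i=6
  [3] .## => #  t=0,i=1
  [2] .#. => .  t=0,i=5
  [1] ..# => #  t=0,i=7
  [0] ... => .  t=1,i=3
  bits 00001010 = 10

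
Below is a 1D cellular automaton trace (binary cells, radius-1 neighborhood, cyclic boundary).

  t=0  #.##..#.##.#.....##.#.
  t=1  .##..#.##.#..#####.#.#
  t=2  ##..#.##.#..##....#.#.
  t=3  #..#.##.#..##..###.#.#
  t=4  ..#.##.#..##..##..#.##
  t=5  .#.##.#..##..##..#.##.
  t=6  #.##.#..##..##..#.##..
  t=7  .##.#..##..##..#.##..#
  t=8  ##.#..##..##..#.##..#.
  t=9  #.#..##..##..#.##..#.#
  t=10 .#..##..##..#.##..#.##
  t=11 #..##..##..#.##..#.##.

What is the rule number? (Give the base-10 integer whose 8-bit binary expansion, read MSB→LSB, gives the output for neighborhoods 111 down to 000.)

  nb ###: next=.  (t=1,i=14, bit7=0)
  nb ##.: next=.  (t=0,i=3, bit6=0)
  nb #.#: next=#  (t=0,i=1, bit5=1)
  nb #..: next=.  (t=0,i=4, bit4=0)
  nb .##: next=#  (t=0,i=2, bit3=1)
  nb .#.: next=.  (t=0,i=0, bit2=0)
  nb ..#: next=#  (t=0,i=5, bit1=1)
  nb ...: next=#  (t=0,i=13, bit0=1)
  bits 00101011 = 43

43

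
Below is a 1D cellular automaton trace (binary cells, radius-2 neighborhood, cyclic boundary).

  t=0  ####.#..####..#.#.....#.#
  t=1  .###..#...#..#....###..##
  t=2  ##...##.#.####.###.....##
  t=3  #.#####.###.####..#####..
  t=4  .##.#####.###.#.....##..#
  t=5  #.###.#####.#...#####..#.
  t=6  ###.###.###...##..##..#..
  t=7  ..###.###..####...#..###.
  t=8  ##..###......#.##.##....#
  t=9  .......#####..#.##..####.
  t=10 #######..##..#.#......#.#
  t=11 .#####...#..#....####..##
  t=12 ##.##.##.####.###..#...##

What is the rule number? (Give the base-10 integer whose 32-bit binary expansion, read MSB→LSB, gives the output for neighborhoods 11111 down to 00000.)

  [31] ##### => #  t=0,i=1
  [30] ####. => #  t=0,i=2
  [29] ###.# => #  t=0,i=3
  [28] ###.. => .  t=0,i=11
  [27] ##.## => #  t=1,i=0
  [26] ##.#. => .  t=0,i=4
  [25] ##..# => .  t=0,i=12
  [24] ##... => #  t=2,i=2
  [23] #.### => #  t=0,i=24
  [22] #.##. => .  t=4,i=1
  [21] #.#.# => #  t=2,i=8
  [20] #.#.. => .  t=0,i=5
  [19] #..## => .  t=0,i=7
  [18] #..#. => #  t=0,i=13
  [17] #...# => #  t=1,i=8
  [16] #.... => #  t=0,i=18
  [15] .#### => .  t=0,i=0
  [14] .###. => .  t=1,i=2
  [13] .##.# => #  t=1,i=24
  [12] .##.. => .  t=4,i=21
  [11] .#.## => #  t=0,i=23
  [10] .#.#. => .  t=0,i=15
  [9] .#..# => #  t=0,i=6
  [8] .#... => .  t=0,i=17
  [7] ..### => .  t=0,i=8
  [6] ..##. => #  t=1,i=23
  [5] ..#.# => .  t=0,i=14
  [4] ..#.. => #  t=1,i=6
  [3] ...## => #  t=1,i=17
  [2] ...#. => .  t=0,i=21
  [1] ....# => #  t=0,i=20
  [0] ..... => #  t=0,i=19
  bits 11101001101001110010101001011011 = 3920046683

3920046683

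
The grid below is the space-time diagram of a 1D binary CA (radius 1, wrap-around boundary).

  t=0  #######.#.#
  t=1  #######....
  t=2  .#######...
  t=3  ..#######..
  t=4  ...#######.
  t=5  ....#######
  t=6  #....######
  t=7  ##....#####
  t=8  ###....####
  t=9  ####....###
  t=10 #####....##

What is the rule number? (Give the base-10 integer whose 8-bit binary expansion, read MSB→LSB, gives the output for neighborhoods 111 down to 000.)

  ### -> #   bit 7 = 1  t=0,i=0
  ##. -> #   bit 6 = 1  t=0,i=6
  #.# -> .   bit 5 = 0  t=0,i=7
  #.. -> #   bit 4 = 1  t=1,i=7
  .## -> .   bit 3 = 0  t=0,i=10
  .#. -> .   bit 2 = 0  t=0,i=8
  ..# -> .   bit 1 = 0  t=1,i=10
  ... -> .   bit 0 = 0  t=1,i=8
  bits 11010000 = 208

208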